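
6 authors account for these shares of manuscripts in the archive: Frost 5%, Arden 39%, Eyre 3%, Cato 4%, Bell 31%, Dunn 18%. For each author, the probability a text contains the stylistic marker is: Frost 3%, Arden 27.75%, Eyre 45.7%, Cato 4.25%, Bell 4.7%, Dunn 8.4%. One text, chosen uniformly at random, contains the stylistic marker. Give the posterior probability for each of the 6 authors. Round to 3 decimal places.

Frost 0.010, Arden 0.699, Eyre 0.089, Cato 0.011, Bell 0.094, Dunn 0.098

Compute prior × likelihood for every hypothesis:
  Frost: 0.05 × 0.03 = 0.0015
  Arden: 0.39 × 0.2775 = 0.108225
  Eyre: 0.03 × 0.457 = 0.01371
  Cato: 0.04 × 0.0425 = 0.0017
  Bell: 0.31 × 0.047 = 0.01457
  Dunn: 0.18 × 0.084 = 0.01512
Normalizing constant = 0.154825.
P(Frost | marker) = 0.0015/0.154825 ≈ 0.010
P(Arden | marker) = 0.108225/0.154825 ≈ 0.699
P(Eyre | marker) = 0.01371/0.154825 ≈ 0.089
P(Cato | marker) = 0.0017/0.154825 ≈ 0.011
P(Bell | marker) = 0.01457/0.154825 ≈ 0.094
P(Dunn | marker) = 0.01512/0.154825 ≈ 0.098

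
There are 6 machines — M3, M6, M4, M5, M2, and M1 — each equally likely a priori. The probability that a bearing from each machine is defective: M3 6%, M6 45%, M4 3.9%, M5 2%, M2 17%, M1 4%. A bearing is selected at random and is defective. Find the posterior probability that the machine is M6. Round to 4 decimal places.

0.5777

With a uniform prior (1/6 each), posterior ∝ likelihood:
  M3: 0.06
  M6: 0.45
  M4: 0.039
  M5: 0.02
  M2: 0.17
  M1: 0.04
Normalizing constant = 0.779.
P(M6 | evidence) = 0.45 / 0.779 ≈ 0.5777.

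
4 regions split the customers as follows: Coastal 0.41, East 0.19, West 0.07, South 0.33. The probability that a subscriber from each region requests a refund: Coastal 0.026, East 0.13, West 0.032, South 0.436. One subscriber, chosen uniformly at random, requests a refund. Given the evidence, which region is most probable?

South

Unnormalized posteriors (prior × likelihood):
  Coastal: 0.41 × 0.026 = 0.01066
  East: 0.19 × 0.13 = 0.0247
  West: 0.07 × 0.032 = 0.00224
  South: 0.33 × 0.436 = 0.14388
Total = 0.18148.
Largest term belongs to South, so South is most probable.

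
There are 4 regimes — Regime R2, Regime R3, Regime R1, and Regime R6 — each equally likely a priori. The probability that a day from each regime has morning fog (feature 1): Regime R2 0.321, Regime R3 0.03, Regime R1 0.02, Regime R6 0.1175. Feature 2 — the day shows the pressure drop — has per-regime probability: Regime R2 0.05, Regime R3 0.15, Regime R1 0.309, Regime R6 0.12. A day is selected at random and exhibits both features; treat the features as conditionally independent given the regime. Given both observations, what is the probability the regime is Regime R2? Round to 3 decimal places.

With a uniform prior (1/4 each), posterior ∝ likelihood:
  Regime R2: 0.321 × 0.05 = 0.01605
  Regime R3: 0.03 × 0.15 = 0.0045
  Regime R1: 0.02 × 0.309 = 0.00618
  Regime R6: 0.1175 × 0.12 = 0.0141
Total = 0.04083.
P(Regime R2 | evidence) = 0.01605 / 0.04083 ≈ 0.393.

0.393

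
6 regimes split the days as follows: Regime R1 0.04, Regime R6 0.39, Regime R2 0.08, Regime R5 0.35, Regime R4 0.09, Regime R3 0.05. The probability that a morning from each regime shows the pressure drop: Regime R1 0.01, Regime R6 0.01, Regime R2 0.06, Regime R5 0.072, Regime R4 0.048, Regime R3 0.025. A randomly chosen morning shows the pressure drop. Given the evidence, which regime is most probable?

Compute prior × likelihood for every hypothesis:
  Regime R1: 0.04 × 0.01 = 0.0004
  Regime R6: 0.39 × 0.01 = 0.0039
  Regime R2: 0.08 × 0.06 = 0.0048
  Regime R5: 0.35 × 0.072 = 0.0252
  Regime R4: 0.09 × 0.048 = 0.00432
  Regime R3: 0.05 × 0.025 = 0.00125
Normalizing constant = 0.03987.
Largest term belongs to Regime R5, so Regime R5 is most probable.

Regime R5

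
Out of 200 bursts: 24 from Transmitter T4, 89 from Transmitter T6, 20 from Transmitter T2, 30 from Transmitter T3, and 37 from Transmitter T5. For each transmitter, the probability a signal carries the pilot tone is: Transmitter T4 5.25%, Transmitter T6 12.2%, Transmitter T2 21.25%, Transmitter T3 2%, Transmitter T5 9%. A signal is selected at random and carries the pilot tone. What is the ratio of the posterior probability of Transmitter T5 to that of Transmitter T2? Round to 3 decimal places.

Prior × likelihood for each hypothesis:
  Transmitter T4: 0.12 × 0.0525 = 0.0063
  Transmitter T6: 0.445 × 0.122 = 0.05429
  Transmitter T2: 0.1 × 0.2125 = 0.02125
  Transmitter T3: 0.15 × 0.02 = 0.003
  Transmitter T5: 0.185 × 0.09 = 0.01665
Total = 0.10149.
The ratio is 0.01665 / 0.02125 (the normalizer cancels) = 0.784.

0.784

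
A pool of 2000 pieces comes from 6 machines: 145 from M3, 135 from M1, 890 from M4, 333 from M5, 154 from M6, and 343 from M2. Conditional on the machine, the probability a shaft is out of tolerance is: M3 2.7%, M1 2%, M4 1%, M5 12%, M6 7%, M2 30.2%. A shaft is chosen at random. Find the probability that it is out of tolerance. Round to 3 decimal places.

0.085

By Bayes' rule, posterior ∝ prior × likelihood:
  M3: 0.0725 × 0.027 = 0.0019575
  M1: 0.0675 × 0.02 = 0.00135
  M4: 0.445 × 0.01 = 0.00445
  M5: 0.1665 × 0.12 = 0.01998
  M6: 0.077 × 0.07 = 0.00539
  M2: 0.1715 × 0.302 = 0.051793
P(oversize) = 0.0019575 + 0.00135 + 0.00445 + 0.01998 + 0.00539 + 0.051793 = 0.0849205 → 0.085.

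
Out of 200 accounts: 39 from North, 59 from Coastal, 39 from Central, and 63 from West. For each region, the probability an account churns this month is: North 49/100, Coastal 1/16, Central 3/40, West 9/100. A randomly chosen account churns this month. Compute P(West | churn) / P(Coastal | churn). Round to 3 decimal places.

1.538

Prior × likelihood for each hypothesis:
  North: 0.195 × 0.49 = 0.09555
  Coastal: 0.295 × 0.0625 = 0.0184375
  Central: 0.195 × 0.075 = 0.014625
  West: 0.315 × 0.09 = 0.02835
Total = 0.1569625.
The ratio is 0.02835 / 0.0184375 (the normalizer cancels) = 1.538.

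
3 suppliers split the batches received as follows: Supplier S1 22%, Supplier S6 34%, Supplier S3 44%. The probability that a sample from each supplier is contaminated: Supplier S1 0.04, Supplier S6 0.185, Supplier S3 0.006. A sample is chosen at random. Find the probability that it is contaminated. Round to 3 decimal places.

Prior × likelihood for each hypothesis:
  Supplier S1: 0.22 × 0.04 = 0.0088
  Supplier S6: 0.34 × 0.185 = 0.0629
  Supplier S3: 0.44 × 0.006 = 0.00264
P(contaminated) = 0.0088 + 0.0629 + 0.00264 = 0.07434 → 0.074.

0.074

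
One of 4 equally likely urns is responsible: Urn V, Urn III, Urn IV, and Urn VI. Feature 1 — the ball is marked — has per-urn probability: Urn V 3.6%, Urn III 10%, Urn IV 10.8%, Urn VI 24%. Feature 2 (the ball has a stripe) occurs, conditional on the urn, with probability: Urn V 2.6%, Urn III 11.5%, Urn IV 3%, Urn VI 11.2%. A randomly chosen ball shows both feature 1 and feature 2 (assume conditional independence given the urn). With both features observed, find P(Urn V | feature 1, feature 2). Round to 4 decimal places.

With a uniform prior (1/4 each), posterior ∝ likelihood:
  Urn V: 0.036 × 0.026 = 0.000936
  Urn III: 0.1 × 0.115 = 0.0115
  Urn IV: 0.108 × 0.03 = 0.00324
  Urn VI: 0.24 × 0.112 = 0.02688
Sum = 0.042556.
P(Urn V | evidence) = 0.000936 / 0.042556 ≈ 0.0220.

0.0220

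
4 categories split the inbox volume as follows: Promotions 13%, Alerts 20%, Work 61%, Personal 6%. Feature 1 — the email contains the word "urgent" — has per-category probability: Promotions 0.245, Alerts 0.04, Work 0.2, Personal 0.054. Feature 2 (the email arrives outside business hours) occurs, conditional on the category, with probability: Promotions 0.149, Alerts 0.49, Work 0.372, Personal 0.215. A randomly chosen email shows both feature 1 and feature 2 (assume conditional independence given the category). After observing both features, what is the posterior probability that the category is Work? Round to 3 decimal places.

Compute prior × likelihood for every hypothesis:
  Promotions: 0.13 × 0.245 × 0.149 = 0.00474565
  Alerts: 0.2 × 0.04 × 0.49 = 0.00392
  Work: 0.61 × 0.2 × 0.372 = 0.045384
  Personal: 0.06 × 0.054 × 0.215 = 0.0006966
Normalizing constant = 0.05474625.
P(Work | evidence) = 0.045384 / 0.05474625 ≈ 0.829.

0.829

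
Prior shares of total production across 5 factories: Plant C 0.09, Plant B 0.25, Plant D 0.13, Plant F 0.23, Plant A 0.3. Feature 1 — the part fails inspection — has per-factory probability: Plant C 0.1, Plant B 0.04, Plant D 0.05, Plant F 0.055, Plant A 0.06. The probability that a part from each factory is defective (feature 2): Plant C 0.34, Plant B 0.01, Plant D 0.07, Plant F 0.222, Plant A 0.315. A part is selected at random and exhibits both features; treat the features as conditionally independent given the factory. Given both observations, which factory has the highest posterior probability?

Plant A

By Bayes' rule, posterior ∝ prior × likelihood:
  Plant C: 0.09 × 0.1 × 0.34 = 0.00306
  Plant B: 0.25 × 0.04 × 0.01 = 0.0001
  Plant D: 0.13 × 0.05 × 0.07 = 0.000455
  Plant F: 0.23 × 0.055 × 0.222 = 0.0028083
  Plant A: 0.3 × 0.06 × 0.315 = 0.00567
Normalizing constant = 0.0120933.
Largest term belongs to Plant A, so Plant A is most probable.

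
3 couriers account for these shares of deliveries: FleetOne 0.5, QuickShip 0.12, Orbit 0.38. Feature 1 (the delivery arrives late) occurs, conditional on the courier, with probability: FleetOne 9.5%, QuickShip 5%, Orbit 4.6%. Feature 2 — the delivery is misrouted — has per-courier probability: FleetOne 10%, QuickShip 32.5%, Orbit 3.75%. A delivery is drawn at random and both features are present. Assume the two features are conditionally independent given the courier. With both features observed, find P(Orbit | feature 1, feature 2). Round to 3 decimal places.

0.089

Prior × likelihood for each hypothesis:
  FleetOne: 0.5 × 0.095 × 0.1 = 0.00475
  QuickShip: 0.12 × 0.05 × 0.325 = 0.00195
  Orbit: 0.38 × 0.046 × 0.0375 = 0.0006555
Total = 0.0073555.
P(Orbit | evidence) = 0.0006555 / 0.0073555 ≈ 0.089.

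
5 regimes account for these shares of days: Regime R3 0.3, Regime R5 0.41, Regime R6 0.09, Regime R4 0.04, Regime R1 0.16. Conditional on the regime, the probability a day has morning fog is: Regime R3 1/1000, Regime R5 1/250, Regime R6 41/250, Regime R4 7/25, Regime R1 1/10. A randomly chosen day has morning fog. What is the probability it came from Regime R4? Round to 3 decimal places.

Unnormalized posteriors (prior × likelihood):
  Regime R3: 0.3 × 0.001 = 0.0003
  Regime R5: 0.41 × 0.004 = 0.00164
  Regime R6: 0.09 × 0.164 = 0.01476
  Regime R4: 0.04 × 0.28 = 0.0112
  Regime R1: 0.16 × 0.1 = 0.016
Sum = 0.0439.
P(Regime R4 | evidence) = 0.0112 / 0.0439 ≈ 0.255.

0.255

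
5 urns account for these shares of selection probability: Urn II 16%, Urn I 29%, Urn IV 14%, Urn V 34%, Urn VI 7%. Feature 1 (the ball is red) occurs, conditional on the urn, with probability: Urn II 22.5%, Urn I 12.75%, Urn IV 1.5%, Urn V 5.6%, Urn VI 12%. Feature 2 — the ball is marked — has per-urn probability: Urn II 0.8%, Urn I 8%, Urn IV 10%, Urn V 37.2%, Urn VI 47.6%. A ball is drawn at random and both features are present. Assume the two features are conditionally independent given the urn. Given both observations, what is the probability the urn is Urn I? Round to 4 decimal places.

0.2035

Compute prior × likelihood for every hypothesis:
  Urn II: 0.16 × 0.225 × 0.008 = 0.000288
  Urn I: 0.29 × 0.1275 × 0.08 = 0.002958
  Urn IV: 0.14 × 0.015 × 0.1 = 0.00021
  Urn V: 0.34 × 0.056 × 0.372 = 0.00708288
  Urn VI: 0.07 × 0.12 × 0.476 = 0.0039984
Sum = 0.01453728.
P(Urn I | evidence) = 0.002958 / 0.01453728 ≈ 0.2035.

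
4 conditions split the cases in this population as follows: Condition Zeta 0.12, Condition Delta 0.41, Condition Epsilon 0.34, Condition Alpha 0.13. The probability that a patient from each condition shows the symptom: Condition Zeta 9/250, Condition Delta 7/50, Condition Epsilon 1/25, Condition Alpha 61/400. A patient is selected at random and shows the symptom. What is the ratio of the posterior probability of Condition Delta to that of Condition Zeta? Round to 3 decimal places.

By Bayes' rule, posterior ∝ prior × likelihood:
  Condition Zeta: 0.12 × 0.036 = 0.00432
  Condition Delta: 0.41 × 0.14 = 0.0574
  Condition Epsilon: 0.34 × 0.04 = 0.0136
  Condition Alpha: 0.13 × 0.1525 = 0.019825
Total = 0.095145.
The ratio is 0.0574 / 0.00432 (the normalizer cancels) = 13.287.

13.287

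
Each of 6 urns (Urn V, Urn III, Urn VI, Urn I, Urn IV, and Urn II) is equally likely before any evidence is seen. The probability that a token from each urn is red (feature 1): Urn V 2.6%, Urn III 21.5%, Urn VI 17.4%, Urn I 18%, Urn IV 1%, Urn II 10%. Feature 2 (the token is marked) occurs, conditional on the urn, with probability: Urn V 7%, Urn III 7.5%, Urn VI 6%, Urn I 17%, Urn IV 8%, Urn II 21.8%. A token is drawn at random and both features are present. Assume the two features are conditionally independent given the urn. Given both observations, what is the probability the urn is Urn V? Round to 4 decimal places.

Since the prior is uniform, the posterior is proportional to the likelihood:
  Urn V: 0.026 × 0.07 = 0.00182
  Urn III: 0.215 × 0.075 = 0.016125
  Urn VI: 0.174 × 0.06 = 0.01044
  Urn I: 0.18 × 0.17 = 0.0306
  Urn IV: 0.01 × 0.08 = 0.0008
  Urn II: 0.1 × 0.218 = 0.0218
Normalizing constant = 0.081585.
P(Urn V | evidence) = 0.00182 / 0.081585 ≈ 0.0223.

0.0223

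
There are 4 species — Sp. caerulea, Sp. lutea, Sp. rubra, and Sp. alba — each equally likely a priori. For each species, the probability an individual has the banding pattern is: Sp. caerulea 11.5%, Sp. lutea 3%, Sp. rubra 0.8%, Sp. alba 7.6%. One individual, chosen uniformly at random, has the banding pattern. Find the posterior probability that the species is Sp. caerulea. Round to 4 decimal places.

0.5022

With a uniform prior (1/4 each), posterior ∝ likelihood:
  Sp. caerulea: 0.115
  Sp. lutea: 0.03
  Sp. rubra: 0.008
  Sp. alba: 0.076
Total = 0.229.
P(Sp. caerulea | evidence) = 0.115 / 0.229 ≈ 0.5022.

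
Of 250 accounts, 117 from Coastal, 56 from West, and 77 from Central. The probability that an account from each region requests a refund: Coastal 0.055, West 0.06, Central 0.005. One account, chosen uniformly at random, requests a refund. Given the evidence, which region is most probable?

Unnormalized posteriors (prior × likelihood):
  Coastal: 0.468 × 0.055 = 0.02574
  West: 0.224 × 0.06 = 0.01344
  Central: 0.308 × 0.005 = 0.00154
Sum = 0.04072.
Largest term belongs to Coastal, so Coastal is most probable.

Coastal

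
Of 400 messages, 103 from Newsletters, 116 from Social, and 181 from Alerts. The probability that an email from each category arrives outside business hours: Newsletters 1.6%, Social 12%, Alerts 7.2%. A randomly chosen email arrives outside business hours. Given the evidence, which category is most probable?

Social

By Bayes' rule, posterior ∝ prior × likelihood:
  Newsletters: 0.2575 × 0.016 = 0.00412
  Social: 0.29 × 0.12 = 0.0348
  Alerts: 0.4525 × 0.072 = 0.03258
Sum = 0.0715.
Largest term belongs to Social, so Social is most probable.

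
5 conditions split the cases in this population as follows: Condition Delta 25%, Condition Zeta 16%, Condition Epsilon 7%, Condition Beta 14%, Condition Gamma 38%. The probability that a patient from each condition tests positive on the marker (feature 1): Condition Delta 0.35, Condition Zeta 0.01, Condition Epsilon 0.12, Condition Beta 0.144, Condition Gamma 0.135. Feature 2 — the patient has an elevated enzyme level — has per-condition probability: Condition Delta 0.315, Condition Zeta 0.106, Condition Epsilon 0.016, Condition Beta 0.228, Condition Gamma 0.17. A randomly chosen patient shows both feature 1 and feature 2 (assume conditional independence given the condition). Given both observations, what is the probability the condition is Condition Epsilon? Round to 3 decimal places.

Prior × likelihood for each hypothesis:
  Condition Delta: 0.25 × 0.35 × 0.315 = 0.0275625
  Condition Zeta: 0.16 × 0.01 × 0.106 = 0.0001696
  Condition Epsilon: 0.07 × 0.12 × 0.016 = 0.0001344
  Condition Beta: 0.14 × 0.144 × 0.228 = 0.00459648
  Condition Gamma: 0.38 × 0.135 × 0.17 = 0.008721
Total = 0.04118398.
P(Condition Epsilon | evidence) = 0.0001344 / 0.04118398 ≈ 0.003.

0.003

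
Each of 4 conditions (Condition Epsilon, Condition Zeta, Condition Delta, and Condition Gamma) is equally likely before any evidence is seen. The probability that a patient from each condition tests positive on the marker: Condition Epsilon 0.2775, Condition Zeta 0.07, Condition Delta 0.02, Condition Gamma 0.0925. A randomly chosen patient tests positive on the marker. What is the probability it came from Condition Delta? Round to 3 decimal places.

With a uniform prior (1/4 each), posterior ∝ likelihood:
  Condition Epsilon: 0.2775
  Condition Zeta: 0.07
  Condition Delta: 0.02
  Condition Gamma: 0.0925
Normalizing constant = 0.46.
P(Condition Delta | evidence) = 0.02 / 0.46 ≈ 0.043.

0.043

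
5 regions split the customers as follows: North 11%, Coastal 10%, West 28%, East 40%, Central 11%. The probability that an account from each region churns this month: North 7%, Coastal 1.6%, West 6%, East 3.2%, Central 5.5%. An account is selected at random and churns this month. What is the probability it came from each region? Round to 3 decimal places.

North 0.171, Coastal 0.036, West 0.374, East 0.285, Central 0.135

By Bayes' rule, posterior ∝ prior × likelihood:
  North: 0.11 × 0.07 = 0.0077
  Coastal: 0.1 × 0.016 = 0.0016
  West: 0.28 × 0.06 = 0.0168
  East: 0.4 × 0.032 = 0.0128
  Central: 0.11 × 0.055 = 0.00605
Normalizing constant = 0.04495.
P(North | churn) = 0.0077/0.04495 ≈ 0.171
P(Coastal | churn) = 0.0016/0.04495 ≈ 0.036
P(West | churn) = 0.0168/0.04495 ≈ 0.374
P(East | churn) = 0.0128/0.04495 ≈ 0.285
P(Central | churn) = 0.00605/0.04495 ≈ 0.135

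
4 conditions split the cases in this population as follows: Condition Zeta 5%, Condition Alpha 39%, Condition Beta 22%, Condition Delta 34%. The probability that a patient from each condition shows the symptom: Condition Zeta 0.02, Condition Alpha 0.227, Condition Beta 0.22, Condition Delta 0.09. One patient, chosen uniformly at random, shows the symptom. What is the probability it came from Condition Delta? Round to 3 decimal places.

0.182

Unnormalized posteriors (prior × likelihood):
  Condition Zeta: 0.05 × 0.02 = 0.001
  Condition Alpha: 0.39 × 0.227 = 0.08853
  Condition Beta: 0.22 × 0.22 = 0.0484
  Condition Delta: 0.34 × 0.09 = 0.0306
Total = 0.16853.
P(Condition Delta | evidence) = 0.0306 / 0.16853 ≈ 0.182.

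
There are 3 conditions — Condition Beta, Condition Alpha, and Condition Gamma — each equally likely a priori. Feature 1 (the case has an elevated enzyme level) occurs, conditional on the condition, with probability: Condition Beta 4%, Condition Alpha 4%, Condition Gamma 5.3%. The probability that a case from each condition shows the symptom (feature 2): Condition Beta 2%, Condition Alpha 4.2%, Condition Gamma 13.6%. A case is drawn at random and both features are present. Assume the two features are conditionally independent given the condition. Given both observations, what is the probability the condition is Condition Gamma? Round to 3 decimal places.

0.744

Since the prior is uniform, the posterior is proportional to the likelihood:
  Condition Beta: 0.04 × 0.02 = 0.0008
  Condition Alpha: 0.04 × 0.042 = 0.00168
  Condition Gamma: 0.053 × 0.136 = 0.007208
Normalizing constant = 0.009688.
P(Condition Gamma | evidence) = 0.007208 / 0.009688 ≈ 0.744.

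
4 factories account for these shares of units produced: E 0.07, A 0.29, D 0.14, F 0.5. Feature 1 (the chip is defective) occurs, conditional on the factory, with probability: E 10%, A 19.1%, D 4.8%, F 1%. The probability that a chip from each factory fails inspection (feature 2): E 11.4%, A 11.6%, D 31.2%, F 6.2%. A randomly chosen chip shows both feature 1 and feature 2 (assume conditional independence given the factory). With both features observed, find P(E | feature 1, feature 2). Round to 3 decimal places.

0.083

By Bayes' rule, posterior ∝ prior × likelihood:
  E: 0.07 × 0.1 × 0.114 = 0.000798
  A: 0.29 × 0.191 × 0.116 = 0.00642524
  D: 0.14 × 0.048 × 0.312 = 0.00209664
  F: 0.5 × 0.01 × 0.062 = 0.00031
Sum = 0.00962988.
P(E | evidence) = 0.000798 / 0.00962988 ≈ 0.083.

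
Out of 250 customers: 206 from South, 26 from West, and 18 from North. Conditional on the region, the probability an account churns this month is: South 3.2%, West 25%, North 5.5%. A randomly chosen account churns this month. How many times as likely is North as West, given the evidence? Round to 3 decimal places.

0.152

By Bayes' rule, posterior ∝ prior × likelihood:
  South: 0.824 × 0.032 = 0.026368
  West: 0.104 × 0.25 = 0.026
  North: 0.072 × 0.055 = 0.00396
Normalizing constant = 0.056328.
The ratio is 0.00396 / 0.026 (the normalizer cancels) = 0.152.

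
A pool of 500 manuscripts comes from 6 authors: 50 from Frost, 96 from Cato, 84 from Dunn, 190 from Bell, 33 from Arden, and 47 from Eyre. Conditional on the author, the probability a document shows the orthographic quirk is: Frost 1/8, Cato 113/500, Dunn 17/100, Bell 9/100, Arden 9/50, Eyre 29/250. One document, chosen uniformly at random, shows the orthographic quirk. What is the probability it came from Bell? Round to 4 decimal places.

Unnormalized posteriors (prior × likelihood):
  Frost: 0.1 × 0.125 = 0.0125
  Cato: 0.192 × 0.226 = 0.043392
  Dunn: 0.168 × 0.17 = 0.02856
  Bell: 0.38 × 0.09 = 0.0342
  Arden: 0.066 × 0.18 = 0.01188
  Eyre: 0.094 × 0.116 = 0.010904
Total = 0.141436.
P(Bell | evidence) = 0.0342 / 0.141436 ≈ 0.2418.

0.2418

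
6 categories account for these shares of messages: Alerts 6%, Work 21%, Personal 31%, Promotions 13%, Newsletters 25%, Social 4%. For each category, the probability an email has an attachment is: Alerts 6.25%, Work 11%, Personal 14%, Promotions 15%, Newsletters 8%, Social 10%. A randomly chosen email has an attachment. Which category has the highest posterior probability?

By Bayes' rule, posterior ∝ prior × likelihood:
  Alerts: 0.06 × 0.0625 = 0.00375
  Work: 0.21 × 0.11 = 0.0231
  Personal: 0.31 × 0.14 = 0.0434
  Promotions: 0.13 × 0.15 = 0.0195
  Newsletters: 0.25 × 0.08 = 0.02
  Social: 0.04 × 0.1 = 0.004
Total = 0.11375.
Largest term belongs to Personal, so Personal is most probable.

Personal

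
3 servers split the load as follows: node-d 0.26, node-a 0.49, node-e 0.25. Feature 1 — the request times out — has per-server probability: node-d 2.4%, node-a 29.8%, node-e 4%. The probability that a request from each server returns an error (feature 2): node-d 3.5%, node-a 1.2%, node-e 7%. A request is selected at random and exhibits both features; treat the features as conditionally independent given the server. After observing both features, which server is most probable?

node-a

Unnormalized posteriors (prior × likelihood):
  node-d: 0.26 × 0.024 × 0.035 = 0.0002184
  node-a: 0.49 × 0.298 × 0.012 = 0.00175224
  node-e: 0.25 × 0.04 × 0.07 = 0.0007
Sum = 0.00267064.
Largest term belongs to node-a, so node-a is most probable.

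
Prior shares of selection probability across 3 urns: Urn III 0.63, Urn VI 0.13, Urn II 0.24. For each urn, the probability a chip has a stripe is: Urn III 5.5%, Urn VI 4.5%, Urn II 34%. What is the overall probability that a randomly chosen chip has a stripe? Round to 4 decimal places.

0.1221

Compute prior × likelihood for every hypothesis:
  Urn III: 0.63 × 0.055 = 0.03465
  Urn VI: 0.13 × 0.045 = 0.00585
  Urn II: 0.24 × 0.34 = 0.0816
P(striped) = 0.03465 + 0.00585 + 0.0816 = 0.1221 → 0.1221.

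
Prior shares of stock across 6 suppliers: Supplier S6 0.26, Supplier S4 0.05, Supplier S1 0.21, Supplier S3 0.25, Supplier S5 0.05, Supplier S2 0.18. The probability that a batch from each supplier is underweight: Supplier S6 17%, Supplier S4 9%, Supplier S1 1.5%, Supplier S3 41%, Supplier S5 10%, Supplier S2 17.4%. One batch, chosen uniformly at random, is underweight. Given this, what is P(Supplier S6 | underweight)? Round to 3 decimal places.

0.232

Prior × likelihood for each hypothesis:
  Supplier S6: 0.26 × 0.17 = 0.0442
  Supplier S4: 0.05 × 0.09 = 0.0045
  Supplier S1: 0.21 × 0.015 = 0.00315
  Supplier S3: 0.25 × 0.41 = 0.1025
  Supplier S5: 0.05 × 0.1 = 0.005
  Supplier S2: 0.18 × 0.174 = 0.03132
Normalizing constant = 0.19067.
P(Supplier S6 | evidence) = 0.0442 / 0.19067 ≈ 0.232.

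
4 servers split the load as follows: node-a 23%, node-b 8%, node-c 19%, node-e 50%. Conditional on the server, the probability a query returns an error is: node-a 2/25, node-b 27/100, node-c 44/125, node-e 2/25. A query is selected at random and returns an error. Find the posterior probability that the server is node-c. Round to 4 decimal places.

0.4553

Prior × likelihood for each hypothesis:
  node-a: 0.23 × 0.08 = 0.0184
  node-b: 0.08 × 0.27 = 0.0216
  node-c: 0.19 × 0.352 = 0.06688
  node-e: 0.5 × 0.08 = 0.04
Total = 0.14688.
P(node-c | evidence) = 0.06688 / 0.14688 ≈ 0.4553.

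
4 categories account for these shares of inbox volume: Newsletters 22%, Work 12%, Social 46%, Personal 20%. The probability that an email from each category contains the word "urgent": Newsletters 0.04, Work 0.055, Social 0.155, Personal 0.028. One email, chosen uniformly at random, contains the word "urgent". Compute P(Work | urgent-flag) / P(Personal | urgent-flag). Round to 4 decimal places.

Unnormalized posteriors (prior × likelihood):
  Newsletters: 0.22 × 0.04 = 0.0088
  Work: 0.12 × 0.055 = 0.0066
  Social: 0.46 × 0.155 = 0.0713
  Personal: 0.2 × 0.028 = 0.0056
Total = 0.0923.
The ratio is 0.0066 / 0.0056 (the normalizer cancels) = 1.1786.

1.1786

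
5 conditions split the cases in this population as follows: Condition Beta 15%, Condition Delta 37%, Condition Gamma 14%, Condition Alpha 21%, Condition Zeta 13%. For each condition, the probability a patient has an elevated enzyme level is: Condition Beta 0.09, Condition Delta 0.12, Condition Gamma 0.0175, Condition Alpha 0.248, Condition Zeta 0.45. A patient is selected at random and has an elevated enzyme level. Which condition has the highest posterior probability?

Compute prior × likelihood for every hypothesis:
  Condition Beta: 0.15 × 0.09 = 0.0135
  Condition Delta: 0.37 × 0.12 = 0.0444
  Condition Gamma: 0.14 × 0.0175 = 0.00245
  Condition Alpha: 0.21 × 0.248 = 0.05208
  Condition Zeta: 0.13 × 0.45 = 0.0585
Normalizing constant = 0.17093.
Largest term belongs to Condition Zeta, so Condition Zeta is most probable.

Condition Zeta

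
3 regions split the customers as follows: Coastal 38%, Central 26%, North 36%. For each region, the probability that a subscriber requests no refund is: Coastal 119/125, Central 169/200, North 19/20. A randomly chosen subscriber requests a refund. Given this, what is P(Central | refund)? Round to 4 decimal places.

Taking complements, P(refund | each) = Coastal 0.048, Central 0.155, North 0.05.
Compute prior × likelihood for every hypothesis:
  Coastal: 0.38 × 0.048 = 0.01824
  Central: 0.26 × 0.155 = 0.0403
  North: 0.36 × 0.05 = 0.018
Total = 0.07654.
P(Central | evidence) = 0.0403 / 0.07654 ≈ 0.5265.

0.5265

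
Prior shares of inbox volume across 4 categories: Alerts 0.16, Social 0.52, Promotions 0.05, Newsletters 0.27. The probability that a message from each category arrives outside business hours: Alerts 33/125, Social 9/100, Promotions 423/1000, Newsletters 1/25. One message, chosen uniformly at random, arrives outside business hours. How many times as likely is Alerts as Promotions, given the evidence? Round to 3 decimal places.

By Bayes' rule, posterior ∝ prior × likelihood:
  Alerts: 0.16 × 0.264 = 0.04224
  Social: 0.52 × 0.09 = 0.0468
  Promotions: 0.05 × 0.423 = 0.02115
  Newsletters: 0.27 × 0.04 = 0.0108
Normalizing constant = 0.12099.
The ratio is 0.04224 / 0.02115 (the normalizer cancels) = 1.997.

1.997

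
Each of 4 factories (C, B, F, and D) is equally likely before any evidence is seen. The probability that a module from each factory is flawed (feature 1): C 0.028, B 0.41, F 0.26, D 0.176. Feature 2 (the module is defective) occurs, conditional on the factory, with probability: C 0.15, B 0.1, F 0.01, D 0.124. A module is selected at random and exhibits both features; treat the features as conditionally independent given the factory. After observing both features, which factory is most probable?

B

With a uniform prior (1/4 each), posterior ∝ likelihood:
  C: 0.028 × 0.15 = 0.0042
  B: 0.41 × 0.1 = 0.041
  F: 0.26 × 0.01 = 0.0026
  D: 0.176 × 0.124 = 0.021824
Total = 0.069624.
Largest term belongs to B, so B is most probable.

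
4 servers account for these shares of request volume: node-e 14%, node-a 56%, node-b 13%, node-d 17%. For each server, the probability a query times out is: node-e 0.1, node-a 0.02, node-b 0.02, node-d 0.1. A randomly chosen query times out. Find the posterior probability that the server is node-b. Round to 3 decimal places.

0.058

By Bayes' rule, posterior ∝ prior × likelihood:
  node-e: 0.14 × 0.1 = 0.014
  node-a: 0.56 × 0.02 = 0.0112
  node-b: 0.13 × 0.02 = 0.0026
  node-d: 0.17 × 0.1 = 0.017
Total = 0.0448.
P(node-b | evidence) = 0.0026 / 0.0448 ≈ 0.058.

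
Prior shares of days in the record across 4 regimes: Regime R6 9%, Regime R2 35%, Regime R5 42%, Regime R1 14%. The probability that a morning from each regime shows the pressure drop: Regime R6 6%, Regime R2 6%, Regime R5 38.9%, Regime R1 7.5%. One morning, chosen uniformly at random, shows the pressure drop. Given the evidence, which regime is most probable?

Regime R5

Prior × likelihood for each hypothesis:
  Regime R6: 0.09 × 0.06 = 0.0054
  Regime R2: 0.35 × 0.06 = 0.021
  Regime R5: 0.42 × 0.389 = 0.16338
  Regime R1: 0.14 × 0.075 = 0.0105
Sum = 0.20028.
Largest term belongs to Regime R5, so Regime R5 is most probable.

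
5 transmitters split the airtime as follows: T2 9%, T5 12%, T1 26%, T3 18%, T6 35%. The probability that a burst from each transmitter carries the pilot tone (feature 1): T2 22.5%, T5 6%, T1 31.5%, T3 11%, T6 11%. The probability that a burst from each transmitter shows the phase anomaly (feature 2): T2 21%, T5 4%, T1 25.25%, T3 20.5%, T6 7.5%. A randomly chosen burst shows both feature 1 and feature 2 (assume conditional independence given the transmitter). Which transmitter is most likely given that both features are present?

T1

Unnormalized posteriors (prior × likelihood):
  T2: 0.09 × 0.225 × 0.21 = 0.0042525
  T5: 0.12 × 0.06 × 0.04 = 0.000288
  T1: 0.26 × 0.315 × 0.2525 = 0.02067975
  T3: 0.18 × 0.11 × 0.205 = 0.004059
  T6: 0.35 × 0.11 × 0.075 = 0.0028875
Normalizing constant = 0.03216675.
Largest term belongs to T1, so T1 is most probable.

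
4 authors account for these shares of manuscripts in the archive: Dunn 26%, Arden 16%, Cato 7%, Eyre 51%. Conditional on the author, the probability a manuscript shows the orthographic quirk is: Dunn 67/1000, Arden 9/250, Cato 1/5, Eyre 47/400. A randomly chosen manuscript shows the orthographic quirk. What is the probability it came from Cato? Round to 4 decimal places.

0.1442

Compute prior × likelihood for every hypothesis:
  Dunn: 0.26 × 0.067 = 0.01742
  Arden: 0.16 × 0.036 = 0.00576
  Cato: 0.07 × 0.2 = 0.014
  Eyre: 0.51 × 0.1175 = 0.059925
Total = 0.097105.
P(Cato | evidence) = 0.014 / 0.097105 ≈ 0.1442.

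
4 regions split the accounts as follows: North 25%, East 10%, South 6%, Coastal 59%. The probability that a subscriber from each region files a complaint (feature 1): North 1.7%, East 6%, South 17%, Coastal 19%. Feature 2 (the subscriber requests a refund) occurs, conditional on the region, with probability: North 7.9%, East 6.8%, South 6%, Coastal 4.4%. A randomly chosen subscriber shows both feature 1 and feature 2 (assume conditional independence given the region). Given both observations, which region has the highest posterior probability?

Coastal

By Bayes' rule, posterior ∝ prior × likelihood:
  North: 0.25 × 0.017 × 0.079 = 0.00033575
  East: 0.1 × 0.06 × 0.068 = 0.000408
  South: 0.06 × 0.17 × 0.06 = 0.000612
  Coastal: 0.59 × 0.19 × 0.044 = 0.0049324
Normalizing constant = 0.00628815.
Largest term belongs to Coastal, so Coastal is most probable.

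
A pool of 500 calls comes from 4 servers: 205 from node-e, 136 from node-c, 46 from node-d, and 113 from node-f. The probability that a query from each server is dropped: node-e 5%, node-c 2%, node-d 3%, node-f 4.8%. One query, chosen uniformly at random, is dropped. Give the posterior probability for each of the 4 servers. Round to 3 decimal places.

By Bayes' rule, posterior ∝ prior × likelihood:
  node-e: 0.41 × 0.05 = 0.0205
  node-c: 0.272 × 0.02 = 0.00544
  node-d: 0.092 × 0.03 = 0.00276
  node-f: 0.226 × 0.048 = 0.010848
Normalizing constant = 0.039548.
P(node-e | dropped) = 0.0205/0.039548 ≈ 0.518
P(node-c | dropped) = 0.00544/0.039548 ≈ 0.138
P(node-d | dropped) = 0.00276/0.039548 ≈ 0.070
P(node-f | dropped) = 0.010848/0.039548 ≈ 0.274
(Check: 0.518+0.138+0.070+0.274 = 1.000.)

node-e 0.518, node-c 0.138, node-d 0.070, node-f 0.274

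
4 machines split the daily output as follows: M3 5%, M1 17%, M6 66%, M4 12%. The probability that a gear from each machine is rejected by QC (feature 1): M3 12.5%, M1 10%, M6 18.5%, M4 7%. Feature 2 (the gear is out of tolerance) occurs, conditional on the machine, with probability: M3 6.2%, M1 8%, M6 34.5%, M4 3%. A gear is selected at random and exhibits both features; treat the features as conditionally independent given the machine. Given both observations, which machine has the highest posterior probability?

M6

Prior × likelihood for each hypothesis:
  M3: 0.05 × 0.125 × 0.062 = 0.0003875
  M1: 0.17 × 0.1 × 0.08 = 0.00136
  M6: 0.66 × 0.185 × 0.345 = 0.0421245
  M4: 0.12 × 0.07 × 0.03 = 0.000252
Normalizing constant = 0.044124.
Largest term belongs to M6, so M6 is most probable.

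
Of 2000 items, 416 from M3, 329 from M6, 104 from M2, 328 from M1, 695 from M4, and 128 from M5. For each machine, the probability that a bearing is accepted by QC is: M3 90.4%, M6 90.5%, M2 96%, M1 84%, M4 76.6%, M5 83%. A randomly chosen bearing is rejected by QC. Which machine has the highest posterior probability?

Taking complements, P(rejected | each) = M3 0.096, M6 0.095, M2 0.04, M1 0.16, M4 0.234, M5 0.17.
By Bayes' rule, posterior ∝ prior × likelihood:
  M3: 0.208 × 0.096 = 0.019968
  M6: 0.1645 × 0.095 = 0.0156275
  M2: 0.052 × 0.04 = 0.00208
  M1: 0.164 × 0.16 = 0.02624
  M4: 0.3475 × 0.234 = 0.081315
  M5: 0.064 × 0.17 = 0.01088
Sum = 0.1561105.
Largest term belongs to M4, so M4 is most probable.

M4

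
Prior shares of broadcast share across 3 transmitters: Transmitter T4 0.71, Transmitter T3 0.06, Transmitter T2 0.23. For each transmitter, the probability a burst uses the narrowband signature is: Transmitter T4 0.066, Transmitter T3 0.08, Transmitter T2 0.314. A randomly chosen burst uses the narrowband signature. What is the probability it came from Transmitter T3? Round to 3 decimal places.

0.039

Compute prior × likelihood for every hypothesis:
  Transmitter T4: 0.71 × 0.066 = 0.04686
  Transmitter T3: 0.06 × 0.08 = 0.0048
  Transmitter T2: 0.23 × 0.314 = 0.07222
Sum = 0.12388.
P(Transmitter T3 | evidence) = 0.0048 / 0.12388 ≈ 0.039.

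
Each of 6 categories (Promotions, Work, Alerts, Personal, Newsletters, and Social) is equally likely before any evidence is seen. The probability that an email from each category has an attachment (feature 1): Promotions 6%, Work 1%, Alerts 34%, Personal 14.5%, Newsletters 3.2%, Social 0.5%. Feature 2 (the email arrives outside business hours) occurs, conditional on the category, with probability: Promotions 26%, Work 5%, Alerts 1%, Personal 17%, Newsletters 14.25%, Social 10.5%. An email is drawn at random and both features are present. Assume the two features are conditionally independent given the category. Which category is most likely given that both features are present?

Personal

Since the prior is uniform, the posterior is proportional to the likelihood:
  Promotions: 0.06 × 0.26 = 0.0156
  Work: 0.01 × 0.05 = 0.0005
  Alerts: 0.34 × 0.01 = 0.0034
  Personal: 0.145 × 0.17 = 0.02465
  Newsletters: 0.032 × 0.1425 = 0.00456
  Social: 0.005 × 0.105 = 0.000525
Sum = 0.049235.
Largest term belongs to Personal, so Personal is most probable.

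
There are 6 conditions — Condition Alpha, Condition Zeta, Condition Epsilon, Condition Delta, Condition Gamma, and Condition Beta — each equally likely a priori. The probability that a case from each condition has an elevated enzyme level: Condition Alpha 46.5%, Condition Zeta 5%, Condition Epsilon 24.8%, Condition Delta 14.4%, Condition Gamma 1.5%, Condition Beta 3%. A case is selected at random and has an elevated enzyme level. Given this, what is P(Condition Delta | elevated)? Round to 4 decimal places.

With a uniform prior (1/6 each), posterior ∝ likelihood:
  Condition Alpha: 0.465
  Condition Zeta: 0.05
  Condition Epsilon: 0.248
  Condition Delta: 0.144
  Condition Gamma: 0.015
  Condition Beta: 0.03
Sum = 0.952.
P(Condition Delta | evidence) = 0.144 / 0.952 ≈ 0.1513.

0.1513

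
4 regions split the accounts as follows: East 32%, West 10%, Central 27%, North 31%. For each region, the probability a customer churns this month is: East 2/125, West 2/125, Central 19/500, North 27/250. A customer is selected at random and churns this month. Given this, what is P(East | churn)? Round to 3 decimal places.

0.101

Unnormalized posteriors (prior × likelihood):
  East: 0.32 × 0.016 = 0.00512
  West: 0.1 × 0.016 = 0.0016
  Central: 0.27 × 0.038 = 0.01026
  North: 0.31 × 0.108 = 0.03348
Total = 0.05046.
P(East | evidence) = 0.00512 / 0.05046 ≈ 0.101.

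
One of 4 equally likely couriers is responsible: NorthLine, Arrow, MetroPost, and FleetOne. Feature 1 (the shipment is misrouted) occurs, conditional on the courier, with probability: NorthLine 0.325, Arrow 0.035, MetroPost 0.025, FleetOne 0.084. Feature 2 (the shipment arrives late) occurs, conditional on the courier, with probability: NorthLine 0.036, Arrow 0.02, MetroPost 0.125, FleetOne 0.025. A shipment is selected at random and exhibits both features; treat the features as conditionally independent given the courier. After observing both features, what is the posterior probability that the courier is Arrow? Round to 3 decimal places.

0.040

With a uniform prior (1/4 each), posterior ∝ likelihood:
  NorthLine: 0.325 × 0.036 = 0.0117
  Arrow: 0.035 × 0.02 = 0.0007
  MetroPost: 0.025 × 0.125 = 0.003125
  FleetOne: 0.084 × 0.025 = 0.0021
Normalizing constant = 0.017625.
P(Arrow | evidence) = 0.0007 / 0.017625 ≈ 0.040.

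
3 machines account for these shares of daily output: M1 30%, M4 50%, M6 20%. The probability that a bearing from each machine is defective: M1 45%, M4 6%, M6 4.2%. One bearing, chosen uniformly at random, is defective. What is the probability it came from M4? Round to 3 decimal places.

0.173

By Bayes' rule, posterior ∝ prior × likelihood:
  M1: 0.3 × 0.45 = 0.135
  M4: 0.5 × 0.06 = 0.03
  M6: 0.2 × 0.042 = 0.0084
Sum = 0.1734.
P(M4 | evidence) = 0.03 / 0.1734 ≈ 0.173.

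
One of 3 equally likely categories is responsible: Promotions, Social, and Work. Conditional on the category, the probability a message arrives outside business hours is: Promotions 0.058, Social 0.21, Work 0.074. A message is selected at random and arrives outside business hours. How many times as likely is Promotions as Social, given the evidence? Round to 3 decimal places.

0.276

With a uniform prior (1/3 each), posterior ∝ likelihood:
  Promotions: 0.058
  Social: 0.21
  Work: 0.074
Sum = 0.342.
The ratio is 0.058 / 0.21 (the normalizer cancels) = 0.276.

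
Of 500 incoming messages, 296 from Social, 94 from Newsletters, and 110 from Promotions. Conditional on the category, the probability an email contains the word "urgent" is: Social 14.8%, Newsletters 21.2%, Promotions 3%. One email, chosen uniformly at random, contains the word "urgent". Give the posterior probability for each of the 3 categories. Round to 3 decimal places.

Compute prior × likelihood for every hypothesis:
  Social: 0.592 × 0.148 = 0.087616
  Newsletters: 0.188 × 0.212 = 0.039856
  Promotions: 0.22 × 0.03 = 0.0066
Normalizing constant = 0.134072.
P(Social | urgent-flag) = 0.087616/0.134072 ≈ 0.653
P(Newsletters | urgent-flag) = 0.039856/0.134072 ≈ 0.297
P(Promotions | urgent-flag) = 0.0066/0.134072 ≈ 0.049

Social 0.653, Newsletters 0.297, Promotions 0.049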